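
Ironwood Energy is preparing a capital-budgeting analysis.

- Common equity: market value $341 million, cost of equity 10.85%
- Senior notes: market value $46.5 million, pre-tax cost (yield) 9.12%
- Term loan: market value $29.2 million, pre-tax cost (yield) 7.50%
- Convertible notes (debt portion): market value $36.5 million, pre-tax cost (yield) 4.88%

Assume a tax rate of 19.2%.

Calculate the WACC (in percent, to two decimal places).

Total capital V = 341 + 46.5 + 29.2 + 36.5 = 453.2.
Equity: weight = 341/453.2 = 0.7524; cost = 10.85%.
Senior notes: weight = 46.5/453.2 = 0.1026; after-tax cost = 9.12% × (1 − 19.2%) = 7.3690%.
Term loan: weight = 29.2/453.2 = 0.0644; after-tax cost = 7.5% × (1 − 19.2%) = 6.0600%.
Convertible notes (debt portion): weight = 36.5/453.2 = 0.0805; after-tax cost = 4.88% × (1 − 19.2%) = 3.9430%.
WACC = 0.7524 × 10.8500% + 0.1026 × 7.3690% + 0.0644 × 6.0600% + 0.0805 × 3.9430% = 9.6279%.

9.63%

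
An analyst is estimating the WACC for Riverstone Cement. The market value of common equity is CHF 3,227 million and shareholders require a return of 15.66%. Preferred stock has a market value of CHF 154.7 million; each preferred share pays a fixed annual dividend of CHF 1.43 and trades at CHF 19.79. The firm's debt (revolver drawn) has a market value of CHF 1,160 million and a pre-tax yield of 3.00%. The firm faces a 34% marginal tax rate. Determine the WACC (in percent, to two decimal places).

11.88%

Cost of preferred: Rp = 1.43 / 19.79 = 7.2259%.
Total capital V = 3227 + 154.7 + 1160 = 4541.7.
Equity: weight = 3227/4541.7 = 0.7105; cost = 15.66%.
Preferred: weight = 154.7/4541.7 = 0.0341; cost = 7.2259%.
Revolver drawn: weight = 1160/4541.7 = 0.2554; after-tax cost = 3% × (1 − 34%) = 1.9800%.
WACC = 0.7105 × 15.6600% + 0.0341 × 7.2259% + 0.2554 × 1.9800% = 11.8787%.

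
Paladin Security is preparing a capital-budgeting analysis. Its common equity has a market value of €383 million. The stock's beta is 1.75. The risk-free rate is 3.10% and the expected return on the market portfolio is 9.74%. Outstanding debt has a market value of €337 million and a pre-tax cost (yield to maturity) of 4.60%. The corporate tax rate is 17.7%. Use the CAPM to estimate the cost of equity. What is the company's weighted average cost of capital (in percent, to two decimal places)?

Market risk premium = 9.74% − 3.1% = 6.64%.
Cost of equity via CAPM: Re = 3.1% + 1.75 × 6.64% = 14.7200%.
Total capital V = 383 + 337 = 720.
Equity: weight = 383/720 = 0.5319; cost = 14.72%.
Debt: weight = 337/720 = 0.4681; after-tax cost = 4.6% × (1 − 17.7%) = 3.7858%.
WACC = 0.5319 × 14.7200% + 0.4681 × 3.7858% = 9.6022%.

9.60%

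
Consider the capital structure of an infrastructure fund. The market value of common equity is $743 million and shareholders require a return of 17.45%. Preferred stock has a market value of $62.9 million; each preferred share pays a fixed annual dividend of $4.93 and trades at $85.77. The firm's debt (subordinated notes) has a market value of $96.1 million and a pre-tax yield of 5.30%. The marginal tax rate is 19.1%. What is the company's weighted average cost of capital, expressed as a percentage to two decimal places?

Cost of preferred: Rp = 4.93 / 85.77 = 5.7479%.
Total capital V = 743 + 62.9 + 96.1 = 902.
Equity: weight = 743/902 = 0.8237; cost = 17.45%.
Preferred: weight = 62.9/902 = 0.0697; cost = 5.7479%.
Subordinated notes: weight = 96.1/902 = 0.1065; after-tax cost = 5.3% × (1 − 19.1%) = 4.2877%.
WACC = 0.8237 × 17.4500% + 0.0697 × 5.7479% + 0.1065 × 4.2877% = 15.2316%.

15.23%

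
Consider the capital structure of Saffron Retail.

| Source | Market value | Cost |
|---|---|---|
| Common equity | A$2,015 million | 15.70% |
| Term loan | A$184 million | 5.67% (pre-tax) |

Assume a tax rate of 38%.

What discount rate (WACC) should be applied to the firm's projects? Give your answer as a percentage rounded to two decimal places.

14.68%

Total capital V = 2015 + 184 = 2199.
Equity: weight = 2015/2199 = 0.9163; cost = 15.7%.
Term loan: weight = 184/2199 = 0.0837; after-tax cost = 5.67% × (1 − 38%) = 3.5154%.
WACC = 0.9163 × 15.7000% + 0.0837 × 3.5154% = 14.6805%.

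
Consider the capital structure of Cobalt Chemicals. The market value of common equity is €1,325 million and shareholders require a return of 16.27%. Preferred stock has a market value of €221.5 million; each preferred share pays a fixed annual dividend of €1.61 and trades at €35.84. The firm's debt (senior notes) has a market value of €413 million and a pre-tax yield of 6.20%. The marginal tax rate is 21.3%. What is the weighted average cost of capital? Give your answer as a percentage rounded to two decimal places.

Cost of preferred: Rp = 1.61 / 35.84 = 4.4922%.
Total capital V = 1325 + 221.5 + 413 = 1959.5.
Equity: weight = 1325/1959.5 = 0.6762; cost = 16.27%.
Preferred: weight = 221.5/1959.5 = 0.1130; cost = 4.4922%.
Senior notes: weight = 413/1959.5 = 0.2108; after-tax cost = 6.2% × (1 − 21.3%) = 4.8794%.
WACC = 0.6762 × 16.2700% + 0.1130 × 4.4922% + 0.2108 × 4.8794% = 12.5379%.

12.54%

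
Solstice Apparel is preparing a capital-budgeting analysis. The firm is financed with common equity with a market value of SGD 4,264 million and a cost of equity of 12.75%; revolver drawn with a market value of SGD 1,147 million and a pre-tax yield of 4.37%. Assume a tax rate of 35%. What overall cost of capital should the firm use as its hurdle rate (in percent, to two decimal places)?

10.65%

Total capital V = 4264 + 1147 = 5411.
Equity: weight = 4264/5411 = 0.7880; cost = 12.75%.
Revolver drawn: weight = 1147/5411 = 0.2120; after-tax cost = 4.37% × (1 − 35%) = 2.8405%.
WACC = 0.7880 × 12.7500% + 0.2120 × 2.8405% = 10.6494%.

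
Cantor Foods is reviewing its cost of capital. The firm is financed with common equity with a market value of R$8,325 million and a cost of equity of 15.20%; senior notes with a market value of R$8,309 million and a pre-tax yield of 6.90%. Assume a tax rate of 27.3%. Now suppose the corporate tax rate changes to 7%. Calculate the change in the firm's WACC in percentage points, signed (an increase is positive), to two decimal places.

+0.70 pp

Current WACC:
Total capital V = 8325 + 8309 = 16634.
Equity: weight = 8325/16634 = 0.5005; cost = 15.2%.
Senior notes: weight = 8309/16634 = 0.4995; after-tax cost = 6.9% × (1 − 27.3%) = 5.0163%.
WACC = 0.5005 × 15.2000% + 0.4995 × 5.0163% = 10.1130%.
After the change:
Total capital V = 8325 + 8309 = 16634.
Equity: weight = 8325/16634 = 0.5005; cost = 15.2%.
Senior notes: weight = 8309/16634 = 0.4995; after-tax cost = 6.9% × (1 − 7%) = 6.4170%.
WACC = 0.5005 × 15.2000% + 0.4995 × 6.4170% = 10.8127%.
Change in WACC = 10.8127% − 10.1130% = 0.6997 pp.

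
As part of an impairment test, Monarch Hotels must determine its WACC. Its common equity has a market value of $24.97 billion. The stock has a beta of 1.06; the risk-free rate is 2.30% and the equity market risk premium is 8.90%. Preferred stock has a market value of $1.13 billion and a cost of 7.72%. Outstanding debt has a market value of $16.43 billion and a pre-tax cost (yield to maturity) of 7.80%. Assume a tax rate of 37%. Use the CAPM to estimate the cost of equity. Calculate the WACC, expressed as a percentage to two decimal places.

8.99%

Cost of equity via CAPM: Re = 2.3% + 1.06 × 8.9% = 11.7340%.
Total capital V = 24.97 + 1.13 + 16.43 = 42.53.
Equity: weight = 24.97/42.53 = 0.5871; cost = 11.734%.
Preferred: weight = 1.13/42.53 = 0.0266; cost = 7.72%.
Debt: weight = 16.43/42.53 = 0.3863; after-tax cost = 7.8% × (1 − 37%) = 4.9140%.
WACC = 0.5871 × 11.7340% + 0.0266 × 7.7200% + 0.3863 × 4.9140% = 8.9927%.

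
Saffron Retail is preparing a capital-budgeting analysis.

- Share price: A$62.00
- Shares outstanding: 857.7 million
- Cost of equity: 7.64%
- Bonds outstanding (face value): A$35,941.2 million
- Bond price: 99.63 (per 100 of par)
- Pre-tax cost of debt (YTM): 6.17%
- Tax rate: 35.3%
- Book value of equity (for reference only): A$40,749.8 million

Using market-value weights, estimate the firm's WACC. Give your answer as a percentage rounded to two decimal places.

6.17%

Market value of equity E = 62.0 × 857.7m = 53177.4m. Market value of debt D = 35941.2m × 99.63/100 = 35808.21756m.
Total capital V = 53177.4 + 35808.21756 = 88985.61756.
Equity: weight = 53177.4/88985.61756 = 0.5976; cost = 7.64%.
Bonds outstanding: weight = 35808.21756/88985.61756 = 0.4024; after-tax cost = 6.17% × (1 − 35.3%) = 3.9920%.
WACC = 0.5976 × 7.6400% + 0.4024 × 3.9920% = 6.1720%.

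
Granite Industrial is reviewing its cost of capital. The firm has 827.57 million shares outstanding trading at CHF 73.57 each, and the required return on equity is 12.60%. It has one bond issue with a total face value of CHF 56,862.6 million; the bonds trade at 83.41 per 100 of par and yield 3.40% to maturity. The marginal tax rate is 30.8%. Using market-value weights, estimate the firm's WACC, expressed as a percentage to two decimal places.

8.11%

Market value of equity E = 73.57 × 827.57m = 60884.3249m. Market value of debt D = 56862.6m × 83.41/100 = 47429.09466m.
Total capital V = 60884.3249 + 47429.09466 = 108313.41956.
Equity: weight = 60884.3249/108313.41956 = 0.5621; cost = 12.6%.
Bonds outstanding: weight = 47429.09466/108313.41956 = 0.4379; after-tax cost = 3.4% × (1 − 30.8%) = 2.3528%.
WACC = 0.5621 × 12.6000% + 0.4379 × 2.3528% = 8.1129%.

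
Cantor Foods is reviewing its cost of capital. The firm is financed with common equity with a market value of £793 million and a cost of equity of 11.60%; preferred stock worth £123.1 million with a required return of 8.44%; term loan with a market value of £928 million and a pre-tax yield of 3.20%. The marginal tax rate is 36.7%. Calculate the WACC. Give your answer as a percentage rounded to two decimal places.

Total capital V = 793 + 123.1 + 928 = 1844.1.
Equity: weight = 793/1844.1 = 0.4300; cost = 11.6%.
Preferred: weight = 123.1/1844.1 = 0.0668; cost = 8.44%.
Term loan: weight = 928/1844.1 = 0.5032; after-tax cost = 3.2% × (1 − 36.7%) = 2.0256%.
WACC = 0.4300 × 11.6000% + 0.0668 × 8.4400% + 0.5032 × 2.0256% = 6.5710%.

6.57%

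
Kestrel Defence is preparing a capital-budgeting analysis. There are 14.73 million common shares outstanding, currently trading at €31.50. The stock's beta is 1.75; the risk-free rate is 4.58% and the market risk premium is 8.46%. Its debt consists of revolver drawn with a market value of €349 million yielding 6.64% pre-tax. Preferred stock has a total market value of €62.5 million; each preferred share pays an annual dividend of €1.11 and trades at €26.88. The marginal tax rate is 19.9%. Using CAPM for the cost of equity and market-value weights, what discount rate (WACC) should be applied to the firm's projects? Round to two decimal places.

12.69%

Cost of equity via CAPM: Re = 4.58% + 1.75 × 8.46% = 19.3850%.
Cost of preferred: Rp = 1.11 / 26.88 = 4.1295%.
Market value of equity E = 31.5 × 14.73m = 463.995m.
Total capital V = 463.995 + 62.5 + 349 = 875.495.
Equity: weight = 463.995/875.495 = 0.5300; cost = 19.385%.
Preferred: weight = 62.5/875.495 = 0.0714; cost = 4.1295%.
Revolver drawn: weight = 349/875.495 = 0.3986; after-tax cost = 6.64% × (1 − 19.9%) = 5.3186%.
WACC = 0.5300 × 19.3850% + 0.0714 × 4.1295% + 0.3986 × 5.3186% = 12.6886%.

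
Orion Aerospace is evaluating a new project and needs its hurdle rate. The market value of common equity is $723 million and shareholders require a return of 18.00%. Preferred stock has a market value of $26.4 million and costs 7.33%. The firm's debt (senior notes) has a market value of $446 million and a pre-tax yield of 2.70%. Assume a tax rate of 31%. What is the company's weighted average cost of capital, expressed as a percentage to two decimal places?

11.74%

Total capital V = 723 + 26.4 + 446 = 1195.4.
Equity: weight = 723/1195.4 = 0.6048; cost = 18%.
Preferred: weight = 26.4/1195.4 = 0.0221; cost = 7.33%.
Senior notes: weight = 446/1195.4 = 0.3731; after-tax cost = 2.7% × (1 − 31%) = 1.8630%.
WACC = 0.6048 × 18.0000% + 0.0221 × 7.3300% + 0.3731 × 1.8630% = 11.7437%.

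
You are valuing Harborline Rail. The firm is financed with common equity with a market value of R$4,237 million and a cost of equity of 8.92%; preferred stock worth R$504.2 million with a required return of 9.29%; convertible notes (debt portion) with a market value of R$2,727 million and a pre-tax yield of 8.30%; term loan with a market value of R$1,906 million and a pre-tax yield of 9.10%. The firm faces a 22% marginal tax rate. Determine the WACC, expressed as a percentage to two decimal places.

Total capital V = 4237 + 504.2 + 2727 + 1906 = 9374.2.
Equity: weight = 4237/9374.2 = 0.4520; cost = 8.92%.
Preferred: weight = 504.2/9374.2 = 0.0538; cost = 9.29%.
Convertible notes (debt portion): weight = 2727/9374.2 = 0.2909; after-tax cost = 8.3% × (1 − 22%) = 6.4740%.
Term loan: weight = 1906/9374.2 = 0.2033; after-tax cost = 9.1% × (1 − 22%) = 7.0980%.
WACC = 0.4520 × 8.9200% + 0.0538 × 9.2900% + 0.2909 × 6.4740% + 0.2033 × 7.0980% = 7.8579%.

7.86%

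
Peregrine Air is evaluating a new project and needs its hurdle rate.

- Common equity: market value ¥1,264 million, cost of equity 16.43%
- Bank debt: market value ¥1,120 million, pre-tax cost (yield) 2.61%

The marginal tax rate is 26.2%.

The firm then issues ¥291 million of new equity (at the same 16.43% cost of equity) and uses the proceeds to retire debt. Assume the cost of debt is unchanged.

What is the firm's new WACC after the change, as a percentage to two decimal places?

After the change:
Total capital V = 1555 + 829 = 2384.
Equity: weight = 1555/2384 = 0.6523; cost = 16.43%.
Bank debt: weight = 829/2384 = 0.3477; after-tax cost = 2.61% × (1 − 26.2%) = 1.9262%.
WACC = 0.6523 × 16.4300% + 0.3477 × 1.9262% = 11.3865%.

11.39%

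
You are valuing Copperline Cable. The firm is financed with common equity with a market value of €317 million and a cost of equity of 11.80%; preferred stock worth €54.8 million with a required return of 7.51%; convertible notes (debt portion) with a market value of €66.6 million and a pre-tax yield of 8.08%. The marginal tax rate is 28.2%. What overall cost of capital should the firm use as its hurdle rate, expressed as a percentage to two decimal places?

10.35%

Total capital V = 317 + 54.8 + 66.6 = 438.4.
Equity: weight = 317/438.4 = 0.7231; cost = 11.8%.
Preferred: weight = 54.8/438.4 = 0.1250; cost = 7.51%.
Convertible notes (debt portion): weight = 66.6/438.4 = 0.1519; after-tax cost = 8.08% × (1 − 28.2%) = 5.8014%.
WACC = 0.7231 × 11.8000% + 0.1250 × 7.5100% + 0.1519 × 5.8014% = 10.3525%.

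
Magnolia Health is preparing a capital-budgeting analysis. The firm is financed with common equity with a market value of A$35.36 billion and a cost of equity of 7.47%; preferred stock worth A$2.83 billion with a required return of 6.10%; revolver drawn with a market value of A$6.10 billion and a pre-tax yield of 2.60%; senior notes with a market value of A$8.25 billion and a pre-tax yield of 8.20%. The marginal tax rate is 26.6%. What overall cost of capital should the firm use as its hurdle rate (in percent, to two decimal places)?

6.52%

Total capital V = 35.36 + 2.83 + 6.1 + 8.25 = 52.54.
Equity: weight = 35.36/52.54 = 0.6730; cost = 7.47%.
Preferred: weight = 2.83/52.54 = 0.0539; cost = 6.1%.
Revolver drawn: weight = 6.1/52.54 = 0.1161; after-tax cost = 2.6% × (1 − 26.6%) = 1.9084%.
Senior notes: weight = 8.25/52.54 = 0.1570; after-tax cost = 8.2% × (1 − 26.6%) = 6.0188%.
WACC = 0.6730 × 7.4700% + 0.0539 × 6.1000% + 0.1161 × 1.9084% + 0.1570 × 6.0188% = 6.5226%.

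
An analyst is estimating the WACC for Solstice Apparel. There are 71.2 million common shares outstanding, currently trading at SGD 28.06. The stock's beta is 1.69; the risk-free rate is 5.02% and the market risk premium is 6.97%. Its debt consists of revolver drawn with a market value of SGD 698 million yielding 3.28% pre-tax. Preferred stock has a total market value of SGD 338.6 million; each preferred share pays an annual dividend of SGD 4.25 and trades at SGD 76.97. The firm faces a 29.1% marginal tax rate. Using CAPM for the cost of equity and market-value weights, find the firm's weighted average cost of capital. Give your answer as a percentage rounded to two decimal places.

Cost of equity via CAPM: Re = 5.02% + 1.69 × 6.97% = 16.7993%.
Cost of preferred: Rp = 4.25 / 76.97 = 5.5216%.
Market value of equity E = 28.06 × 71.2m = 1997.872m.
Total capital V = 1997.872 + 338.6 + 698 = 3034.472.
Equity: weight = 1997.872/3034.472 = 0.6584; cost = 16.7993%.
Preferred: weight = 338.6/3034.472 = 0.1116; cost = 5.5216%.
Revolver drawn: weight = 698/3034.472 = 0.2300; after-tax cost = 3.28% × (1 − 29.1%) = 2.3255%.
WACC = 0.6584 × 16.7993% + 0.1116 × 5.5216% + 0.2300 × 2.3255% = 12.2116%.

12.21%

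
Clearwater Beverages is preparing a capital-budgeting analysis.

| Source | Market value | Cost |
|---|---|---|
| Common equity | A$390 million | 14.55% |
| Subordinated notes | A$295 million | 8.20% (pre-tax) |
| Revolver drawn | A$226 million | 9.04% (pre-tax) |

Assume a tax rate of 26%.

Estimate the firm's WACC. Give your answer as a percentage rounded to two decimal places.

9.85%

Total capital V = 390 + 295 + 226 = 911.
Equity: weight = 390/911 = 0.4281; cost = 14.55%.
Subordinated notes: weight = 295/911 = 0.3238; after-tax cost = 8.2% × (1 − 26%) = 6.0680%.
Revolver drawn: weight = 226/911 = 0.2481; after-tax cost = 9.04% × (1 − 26%) = 6.6896%.
WACC = 0.4281 × 14.5500% + 0.3238 × 6.0680% + 0.2481 × 6.6896% = 9.8534%.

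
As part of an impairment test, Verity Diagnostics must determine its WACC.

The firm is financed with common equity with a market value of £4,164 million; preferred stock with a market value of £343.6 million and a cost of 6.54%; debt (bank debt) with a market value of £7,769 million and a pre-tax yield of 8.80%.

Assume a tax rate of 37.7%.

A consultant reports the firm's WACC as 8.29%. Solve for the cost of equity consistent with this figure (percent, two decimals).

Total capital V = 4164 + 343.6 + 7769 = 12276.6.
Equity weight = 4164/12276.6 = 0.3392.
Preferred weight = 343.6/12276.6 = 0.0280.
Bank debt weight = 7769/12276.6 = 0.6328.
Debt contribution = 0.6328 × 8.8% × (1 − 37.7%) = 3.4694%.
Preferred contribution = 0.0280 × 6.54% = 0.1830%.
Required equity contribution = 8.29% − 3.6525% = 4.6375%.
Re = 4.6375% / 0.3392 = 13.6727%.

13.67%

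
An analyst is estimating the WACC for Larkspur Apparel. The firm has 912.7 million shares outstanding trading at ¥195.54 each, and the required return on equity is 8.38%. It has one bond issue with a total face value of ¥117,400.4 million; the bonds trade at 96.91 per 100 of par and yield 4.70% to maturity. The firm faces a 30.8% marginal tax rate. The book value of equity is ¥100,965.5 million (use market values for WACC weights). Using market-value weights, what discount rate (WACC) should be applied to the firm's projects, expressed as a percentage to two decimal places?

Market value of equity E = 195.54 × 912.7m = 178469.358m. Market value of debt D = 117400.4m × 96.91/100 = 113772.72764m.
Total capital V = 178469.358 + 113772.72764 = 292242.08564.
Equity: weight = 178469.358/292242.08564 = 0.6107; cost = 8.38%.
Bonds outstanding: weight = 113772.72764/292242.08564 = 0.3893; after-tax cost = 4.7% × (1 − 30.8%) = 3.2524%.
WACC = 0.6107 × 8.3800% + 0.3893 × 3.2524% = 6.3838%.

6.38%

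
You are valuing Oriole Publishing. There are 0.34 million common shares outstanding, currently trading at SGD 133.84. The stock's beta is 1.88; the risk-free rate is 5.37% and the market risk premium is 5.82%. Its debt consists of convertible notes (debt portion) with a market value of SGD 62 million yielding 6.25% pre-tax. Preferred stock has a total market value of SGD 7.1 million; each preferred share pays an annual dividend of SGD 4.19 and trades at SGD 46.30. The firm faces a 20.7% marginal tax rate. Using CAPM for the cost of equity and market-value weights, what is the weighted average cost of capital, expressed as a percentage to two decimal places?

Cost of equity via CAPM: Re = 5.37% + 1.88 × 5.82% = 16.3116%.
Cost of preferred: Rp = 4.19 / 46.3 = 9.0497%.
Market value of equity E = 133.84 × 0.34m = 45.5056m.
Total capital V = 45.5056 + 7.1 + 62 = 114.6056.
Equity: weight = 45.5056/114.6056 = 0.3971; cost = 16.3116%.
Preferred: weight = 7.1/114.6056 = 0.0620; cost = 9.0497%.
Convertible notes (debt portion): weight = 62/114.6056 = 0.5410; after-tax cost = 6.25% × (1 − 20.7%) = 4.9562%.
WACC = 0.3971 × 16.3116% + 0.0620 × 9.0497% + 0.5410 × 4.9562% = 9.7186%.

9.72%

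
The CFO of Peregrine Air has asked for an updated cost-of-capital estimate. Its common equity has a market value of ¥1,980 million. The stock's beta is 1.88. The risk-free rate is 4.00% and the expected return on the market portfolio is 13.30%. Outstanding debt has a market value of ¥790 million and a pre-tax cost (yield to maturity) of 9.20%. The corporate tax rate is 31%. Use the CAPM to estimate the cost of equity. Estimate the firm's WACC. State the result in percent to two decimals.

Market risk premium = 13.3% − 4.0% = 9.3%.
Cost of equity via CAPM: Re = 4.0% + 1.88 × 9.3% = 21.4840%.
Total capital V = 1980 + 790 = 2770.
Equity: weight = 1980/2770 = 0.7148; cost = 21.484%.
Debt: weight = 790/2770 = 0.2852; after-tax cost = 9.2% × (1 − 31%) = 6.3480%.
WACC = 0.7148 × 21.4840% + 0.2852 × 6.3480% = 17.1672%.

17.17%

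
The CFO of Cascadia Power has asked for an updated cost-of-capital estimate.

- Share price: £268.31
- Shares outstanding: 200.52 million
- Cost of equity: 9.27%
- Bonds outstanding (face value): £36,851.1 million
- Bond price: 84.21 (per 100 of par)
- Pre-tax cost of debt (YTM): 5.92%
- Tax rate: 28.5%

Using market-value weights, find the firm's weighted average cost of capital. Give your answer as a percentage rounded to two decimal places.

7.43%

Market value of equity E = 268.31 × 200.52m = 53801.5212m. Market value of debt D = 36851.1m × 84.21/100 = 31032.31131m.
Total capital V = 53801.5212 + 31032.31131 = 84833.83251.
Equity: weight = 53801.5212/84833.83251 = 0.6342; cost = 9.27%.
Bonds outstanding: weight = 31032.31131/84833.83251 = 0.3658; after-tax cost = 5.92% × (1 − 28.5%) = 4.2328%.
WACC = 0.6342 × 9.2700% + 0.3658 × 4.2328% = 7.4274%.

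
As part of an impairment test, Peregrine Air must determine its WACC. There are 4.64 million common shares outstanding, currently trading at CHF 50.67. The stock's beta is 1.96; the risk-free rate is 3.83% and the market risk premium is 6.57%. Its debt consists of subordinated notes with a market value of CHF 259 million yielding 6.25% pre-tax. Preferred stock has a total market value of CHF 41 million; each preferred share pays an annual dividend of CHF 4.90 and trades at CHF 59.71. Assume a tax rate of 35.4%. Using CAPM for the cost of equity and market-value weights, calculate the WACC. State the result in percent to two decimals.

Cost of equity via CAPM: Re = 3.83% + 1.96 × 6.57% = 16.7072%.
Cost of preferred: Rp = 4.9 / 59.71 = 8.2063%.
Market value of equity E = 50.67 × 4.64m = 235.1088m.
Total capital V = 235.1088 + 41 + 259 = 535.1088.
Equity: weight = 235.1088/535.1088 = 0.4394; cost = 16.7072%.
Preferred: weight = 41/535.1088 = 0.0766; cost = 8.2063%.
Subordinated notes: weight = 259/535.1088 = 0.4840; after-tax cost = 6.25% × (1 − 35.4%) = 4.0375%.
WACC = 0.4394 × 16.7072% + 0.0766 × 8.2063% + 0.4840 × 4.0375% = 9.9236%.

9.92%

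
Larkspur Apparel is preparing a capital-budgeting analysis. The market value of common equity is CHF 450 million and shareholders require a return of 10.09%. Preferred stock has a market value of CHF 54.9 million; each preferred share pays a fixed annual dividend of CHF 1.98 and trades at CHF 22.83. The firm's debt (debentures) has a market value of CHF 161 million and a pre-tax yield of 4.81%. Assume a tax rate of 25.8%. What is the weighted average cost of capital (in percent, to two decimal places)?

8.40%

Cost of preferred: Rp = 1.98 / 22.83 = 8.6728%.
Total capital V = 450 + 54.9 + 161 = 665.9.
Equity: weight = 450/665.9 = 0.6758; cost = 10.09%.
Preferred: weight = 54.9/665.9 = 0.0824; cost = 8.6728%.
Debentures: weight = 161/665.9 = 0.2418; after-tax cost = 4.81% × (1 − 25.8%) = 3.5690%.
WACC = 0.6758 × 10.0900% + 0.0824 × 8.6728% + 0.2418 × 3.5690% = 8.3965%.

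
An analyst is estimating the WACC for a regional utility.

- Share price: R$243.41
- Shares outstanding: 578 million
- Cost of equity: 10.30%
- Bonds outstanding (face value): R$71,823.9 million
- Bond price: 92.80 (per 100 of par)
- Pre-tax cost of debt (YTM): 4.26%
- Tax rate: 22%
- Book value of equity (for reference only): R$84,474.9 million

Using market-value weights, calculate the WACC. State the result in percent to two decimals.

8.06%

Market value of equity E = 243.41 × 578m = 140690.98m. Market value of debt D = 71823.9m × 92.8/100 = 66652.5792m.
Total capital V = 140690.98 + 66652.5792 = 207343.5592.
Equity: weight = 140690.98/207343.5592 = 0.6785; cost = 10.3%.
Bonds outstanding: weight = 66652.5792/207343.5592 = 0.3215; after-tax cost = 4.26% × (1 − 22%) = 3.3228%.
WACC = 0.6785 × 10.3000% + 0.3215 × 3.3228% = 8.0571%.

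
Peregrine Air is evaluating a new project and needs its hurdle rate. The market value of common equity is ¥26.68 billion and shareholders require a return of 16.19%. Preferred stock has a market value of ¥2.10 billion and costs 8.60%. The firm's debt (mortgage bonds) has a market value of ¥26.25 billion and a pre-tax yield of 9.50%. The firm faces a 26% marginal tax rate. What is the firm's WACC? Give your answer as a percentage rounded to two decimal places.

11.53%

Total capital V = 26.68 + 2.1 + 26.25 = 55.03.
Equity: weight = 26.68/55.03 = 0.4848; cost = 16.19%.
Preferred: weight = 2.1/55.03 = 0.0382; cost = 8.6%.
Mortgage bonds: weight = 26.25/55.03 = 0.4770; after-tax cost = 9.5% × (1 − 26%) = 7.0300%.
WACC = 0.4848 × 16.1900% + 0.0382 × 8.6000% + 0.4770 × 7.0300% = 11.5309%.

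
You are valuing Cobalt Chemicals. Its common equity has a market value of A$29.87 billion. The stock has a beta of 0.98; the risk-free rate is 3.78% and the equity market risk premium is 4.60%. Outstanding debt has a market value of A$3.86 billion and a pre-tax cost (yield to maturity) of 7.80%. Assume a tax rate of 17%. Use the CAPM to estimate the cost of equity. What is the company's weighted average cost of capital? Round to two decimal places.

Cost of equity via CAPM: Re = 3.78% + 0.98 × 4.6% = 8.2880%.
Total capital V = 29.87 + 3.86 = 33.73.
Equity: weight = 29.87/33.73 = 0.8856; cost = 8.288%.
Debt: weight = 3.86/33.73 = 0.1144; after-tax cost = 7.8% × (1 − 17%) = 6.4740%.
WACC = 0.8856 × 8.2880% + 0.1144 × 6.4740% = 8.0804%.

8.08%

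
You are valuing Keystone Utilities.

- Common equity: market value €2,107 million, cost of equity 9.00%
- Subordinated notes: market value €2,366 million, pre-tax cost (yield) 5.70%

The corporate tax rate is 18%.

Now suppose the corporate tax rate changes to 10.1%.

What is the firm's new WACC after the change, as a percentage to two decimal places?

After the change:
Total capital V = 2107 + 2366 = 4473.
Equity: weight = 2107/4473 = 0.4710; cost = 9%.
Subordinated notes: weight = 2366/4473 = 0.5290; after-tax cost = 5.7% × (1 − 10.1%) = 5.1243%.
WACC = 0.4710 × 9.0000% + 0.5290 × 5.1243% = 6.9499%.

6.95%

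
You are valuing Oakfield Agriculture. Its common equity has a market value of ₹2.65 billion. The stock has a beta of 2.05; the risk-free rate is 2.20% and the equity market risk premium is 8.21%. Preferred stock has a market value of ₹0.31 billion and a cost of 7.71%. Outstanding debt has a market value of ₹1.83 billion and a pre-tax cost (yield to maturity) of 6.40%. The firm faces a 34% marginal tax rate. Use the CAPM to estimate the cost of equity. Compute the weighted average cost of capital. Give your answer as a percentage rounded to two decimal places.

Cost of equity via CAPM: Re = 2.2% + 2.05 × 8.21% = 19.0305%.
Total capital V = 2.65 + 0.31 + 1.83 = 4.79.
Equity: weight = 2.65/4.79 = 0.5532; cost = 19.0305%.
Preferred: weight = 0.31/4.79 = 0.0647; cost = 7.71%.
Debt: weight = 1.83/4.79 = 0.3820; after-tax cost = 6.4% × (1 − 34%) = 4.2240%.
WACC = 0.5532 × 19.0305% + 0.0647 × 7.7100% + 0.3820 × 4.2240% = 12.6411%.

12.64%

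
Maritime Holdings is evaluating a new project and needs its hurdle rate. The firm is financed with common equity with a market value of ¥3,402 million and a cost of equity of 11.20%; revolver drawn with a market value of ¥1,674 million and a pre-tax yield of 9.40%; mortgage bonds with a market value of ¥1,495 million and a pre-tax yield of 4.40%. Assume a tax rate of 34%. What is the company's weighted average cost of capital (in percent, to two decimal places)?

8.04%

Total capital V = 3402 + 1674 + 1495 = 6571.
Equity: weight = 3402/6571 = 0.5177; cost = 11.2%.
Revolver drawn: weight = 1674/6571 = 0.2548; after-tax cost = 9.4% × (1 − 34%) = 6.2040%.
Mortgage bonds: weight = 1495/6571 = 0.2275; after-tax cost = 4.4% × (1 − 34%) = 2.9040%.
WACC = 0.5177 × 11.2000% + 0.2548 × 6.2040% + 0.2275 × 2.9040% = 8.0398%.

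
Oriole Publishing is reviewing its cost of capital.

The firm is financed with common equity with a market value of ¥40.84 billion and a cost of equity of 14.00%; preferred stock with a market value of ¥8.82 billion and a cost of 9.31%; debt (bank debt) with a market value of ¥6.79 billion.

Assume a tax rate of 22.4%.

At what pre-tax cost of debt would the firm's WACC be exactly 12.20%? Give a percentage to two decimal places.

6.61%

Total capital V = 40.84 + 8.82 + 6.79 = 56.45.
Equity weight = 40.84/56.45 = 0.7235.
Preferred weight = 8.82/56.45 = 0.1562.
Bank debt weight = 6.79/56.45 = 0.1203.
Equity contribution = 0.7235 × 14% = 10.1286%.
Preferred contribution = 0.1562 × 9.31% = 1.4546%.
Remaining for debt = 12.2% − 11.5832% = 0.6168%.
Rd × (1 − 22.4%) × 0.1203 = 0.6168%  ⇒  Rd = 6.6076%.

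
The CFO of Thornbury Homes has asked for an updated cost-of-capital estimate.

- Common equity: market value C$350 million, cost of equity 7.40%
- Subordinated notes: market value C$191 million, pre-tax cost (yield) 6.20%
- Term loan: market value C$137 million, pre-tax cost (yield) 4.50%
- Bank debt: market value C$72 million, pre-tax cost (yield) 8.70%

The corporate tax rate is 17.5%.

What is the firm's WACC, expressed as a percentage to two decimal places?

6.12%

Total capital V = 350 + 191 + 137 + 72 = 750.
Equity: weight = 350/750 = 0.4667; cost = 7.4%.
Subordinated notes: weight = 191/750 = 0.2547; after-tax cost = 6.2% × (1 − 17.5%) = 5.1150%.
Term loan: weight = 137/750 = 0.1827; after-tax cost = 4.5% × (1 − 17.5%) = 3.7125%.
Bank debt: weight = 72/750 = 0.0960; after-tax cost = 8.7% × (1 − 17.5%) = 7.1775%.
WACC = 0.4667 × 7.4000% + 0.2547 × 5.1150% + 0.1827 × 3.7125% + 0.0960 × 7.1775% = 6.1231%.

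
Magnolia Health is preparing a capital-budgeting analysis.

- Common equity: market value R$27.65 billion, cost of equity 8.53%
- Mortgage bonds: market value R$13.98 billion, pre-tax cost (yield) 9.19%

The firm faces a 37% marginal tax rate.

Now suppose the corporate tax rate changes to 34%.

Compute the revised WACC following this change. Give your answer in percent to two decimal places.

After the change:
Total capital V = 27.65 + 13.98 = 41.63.
Equity: weight = 27.65/41.63 = 0.6642; cost = 8.53%.
Mortgage bonds: weight = 13.98/41.63 = 0.3358; after-tax cost = 9.19% × (1 − 34%) = 6.0654%.
WACC = 0.6642 × 8.5300% + 0.3358 × 6.0654% = 7.7023%.

7.70%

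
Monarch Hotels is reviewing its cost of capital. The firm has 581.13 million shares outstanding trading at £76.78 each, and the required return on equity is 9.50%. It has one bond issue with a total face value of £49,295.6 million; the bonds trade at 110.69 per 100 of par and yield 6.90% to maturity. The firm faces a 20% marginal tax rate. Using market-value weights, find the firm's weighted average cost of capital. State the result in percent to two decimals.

Market value of equity E = 76.78 × 581.13m = 44619.1614m. Market value of debt D = 49295.6m × 110.69/100 = 54565.29964m.
Total capital V = 44619.1614 + 54565.29964 = 99184.46104.
Equity: weight = 44619.1614/99184.46104 = 0.4499; cost = 9.5%.
Bonds outstanding: weight = 54565.29964/99184.46104 = 0.5501; after-tax cost = 6.9% × (1 − 20%) = 5.5200%.
WACC = 0.4499 × 9.5000% + 0.5501 × 5.5200% = 7.3104%.

7.31%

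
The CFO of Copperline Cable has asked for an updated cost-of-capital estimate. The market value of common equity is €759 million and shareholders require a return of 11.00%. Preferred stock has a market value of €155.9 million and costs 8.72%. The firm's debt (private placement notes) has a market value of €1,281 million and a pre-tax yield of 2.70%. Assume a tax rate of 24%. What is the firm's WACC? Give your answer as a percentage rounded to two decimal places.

5.62%

Total capital V = 759 + 155.9 + 1281 = 2195.9.
Equity: weight = 759/2195.9 = 0.3456; cost = 11%.
Preferred: weight = 155.9/2195.9 = 0.0710; cost = 8.72%.
Private placement notes: weight = 1281/2195.9 = 0.5834; after-tax cost = 2.7% × (1 − 24%) = 2.0520%.
WACC = 0.3456 × 11.0000% + 0.0710 × 8.7200% + 0.5834 × 2.0520% = 5.6182%.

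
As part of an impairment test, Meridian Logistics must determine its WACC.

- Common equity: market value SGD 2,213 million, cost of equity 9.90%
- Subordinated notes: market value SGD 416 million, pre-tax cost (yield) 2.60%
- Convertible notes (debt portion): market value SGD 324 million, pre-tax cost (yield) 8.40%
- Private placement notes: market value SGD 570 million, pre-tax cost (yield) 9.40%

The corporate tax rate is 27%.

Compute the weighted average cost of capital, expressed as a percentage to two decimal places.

Total capital V = 2213 + 416 + 324 + 570 = 3523.
Equity: weight = 2213/3523 = 0.6282; cost = 9.9%.
Subordinated notes: weight = 416/3523 = 0.1181; after-tax cost = 2.6% × (1 − 27%) = 1.8980%.
Convertible notes (debt portion): weight = 324/3523 = 0.0920; after-tax cost = 8.4% × (1 − 27%) = 6.1320%.
Private placement notes: weight = 570/3523 = 0.1618; after-tax cost = 9.4% × (1 − 27%) = 6.8620%.
WACC = 0.6282 × 9.9000% + 0.1181 × 1.8980% + 0.0920 × 6.1320% + 0.1618 × 6.8620% = 8.1171%.

8.12%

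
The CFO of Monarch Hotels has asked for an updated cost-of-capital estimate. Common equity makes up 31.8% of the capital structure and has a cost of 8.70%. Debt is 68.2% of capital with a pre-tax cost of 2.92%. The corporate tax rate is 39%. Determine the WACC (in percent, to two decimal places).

3.98%

After-tax cost of debt = 2.92% × (1 − 39%) = 1.7812%.
WACC = 0.318 × 8.7000% + 0.682 × 1.7812% = 3.9814%.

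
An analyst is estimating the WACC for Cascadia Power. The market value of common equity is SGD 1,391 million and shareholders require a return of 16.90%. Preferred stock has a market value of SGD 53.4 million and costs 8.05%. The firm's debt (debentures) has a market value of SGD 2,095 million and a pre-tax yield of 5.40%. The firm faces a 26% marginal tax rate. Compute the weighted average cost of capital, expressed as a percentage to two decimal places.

9.13%

Total capital V = 1391 + 53.4 + 2095 = 3539.4.
Equity: weight = 1391/3539.4 = 0.3930; cost = 16.9%.
Preferred: weight = 53.4/3539.4 = 0.0151; cost = 8.05%.
Debentures: weight = 2095/3539.4 = 0.5919; after-tax cost = 5.4% × (1 − 26%) = 3.9960%.
WACC = 0.3930 × 16.9000% + 0.0151 × 8.0500% + 0.5919 × 3.9960% = 9.1285%.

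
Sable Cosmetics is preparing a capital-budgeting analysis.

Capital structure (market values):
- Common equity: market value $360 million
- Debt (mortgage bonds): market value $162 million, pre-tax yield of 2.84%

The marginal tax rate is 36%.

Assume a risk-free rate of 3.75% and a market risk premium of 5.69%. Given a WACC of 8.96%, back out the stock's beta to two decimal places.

1.48

Total capital V = 360 + 162 = 522.
Equity weight = 360/522 = 0.6897.
Mortgage bonds weight = 162/522 = 0.3103.
Debt contribution = 0.3103 × 2.84% × (1 − 36%) = 0.5641%.
Required equity contribution = 8.96% − 0.5641% = 8.3959%  ⇒  Re = 12.1741%.
CAPM: 12.1741% = 3.75% + β × 5.69%  ⇒  β = 1.4805.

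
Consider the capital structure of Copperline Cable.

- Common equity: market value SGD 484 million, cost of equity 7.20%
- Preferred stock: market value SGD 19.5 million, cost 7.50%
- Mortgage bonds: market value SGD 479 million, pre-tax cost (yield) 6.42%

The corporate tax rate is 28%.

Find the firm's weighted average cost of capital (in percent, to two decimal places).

Total capital V = 484 + 19.5 + 479 = 982.5.
Equity: weight = 484/982.5 = 0.4926; cost = 7.2%.
Preferred: weight = 19.5/982.5 = 0.0198; cost = 7.5%.
Mortgage bonds: weight = 479/982.5 = 0.4875; after-tax cost = 6.42% × (1 − 28%) = 4.6224%.
WACC = 0.4926 × 7.2000% + 0.0198 × 7.5000% + 0.4875 × 4.6224% = 5.9493%.

5.95%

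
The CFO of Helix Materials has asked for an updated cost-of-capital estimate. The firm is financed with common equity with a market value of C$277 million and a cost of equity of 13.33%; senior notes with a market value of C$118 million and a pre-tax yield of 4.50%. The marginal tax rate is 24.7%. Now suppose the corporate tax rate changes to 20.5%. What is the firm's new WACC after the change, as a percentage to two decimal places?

10.42%

After the change:
Total capital V = 277 + 118 = 395.
Equity: weight = 277/395 = 0.7013; cost = 13.33%.
Senior notes: weight = 118/395 = 0.2987; after-tax cost = 4.5% × (1 − 20.5%) = 3.5775%.
WACC = 0.7013 × 13.3300% + 0.2987 × 3.5775% = 10.4166%.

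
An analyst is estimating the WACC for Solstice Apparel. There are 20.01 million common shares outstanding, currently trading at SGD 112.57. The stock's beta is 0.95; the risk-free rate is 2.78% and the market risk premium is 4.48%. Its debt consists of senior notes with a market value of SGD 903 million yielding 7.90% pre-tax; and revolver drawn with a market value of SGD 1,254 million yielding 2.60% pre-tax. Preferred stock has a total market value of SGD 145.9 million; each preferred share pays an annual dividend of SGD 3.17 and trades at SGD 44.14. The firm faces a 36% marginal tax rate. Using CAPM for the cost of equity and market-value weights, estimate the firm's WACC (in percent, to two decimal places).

Cost of equity via CAPM: Re = 2.78% + 0.95 × 4.48% = 7.0360%.
Cost of preferred: Rp = 3.17 / 44.14 = 7.1817%.
Market value of equity E = 112.57 × 20.01m = 2252.5257m.
Total capital V = 2252.5257 + 145.9 + 903 + 1254 = 4555.4257.
Equity: weight = 2252.5257/4555.4257 = 0.4945; cost = 7.036%.
Preferred: weight = 145.9/4555.4257 = 0.0320; cost = 7.1817%.
Senior notes: weight = 903/4555.4257 = 0.1982; after-tax cost = 7.9% × (1 − 36%) = 5.0560%.
Revolver drawn: weight = 1254/4555.4257 = 0.2753; after-tax cost = 2.6% × (1 − 36%) = 1.6640%.
WACC = 0.4945 × 7.0360% + 0.0320 × 7.1817% + 0.1982 × 5.0560% + 0.2753 × 1.6640% = 5.1694%.

5.17%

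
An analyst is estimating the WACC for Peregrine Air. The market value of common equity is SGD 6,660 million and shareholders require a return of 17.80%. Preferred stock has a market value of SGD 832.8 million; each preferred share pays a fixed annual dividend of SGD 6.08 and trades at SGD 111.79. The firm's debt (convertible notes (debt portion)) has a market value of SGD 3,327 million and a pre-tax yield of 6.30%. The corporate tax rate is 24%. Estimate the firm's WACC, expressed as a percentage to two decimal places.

12.85%

Cost of preferred: Rp = 6.08 / 111.79 = 5.4388%.
Total capital V = 6660 + 832.8 + 3327 = 10819.8.
Equity: weight = 6660/10819.8 = 0.6155; cost = 17.8%.
Preferred: weight = 832.8/10819.8 = 0.0770; cost = 5.4388%.
Convertible notes (debt portion): weight = 3327/10819.8 = 0.3075; after-tax cost = 6.3% × (1 − 24%) = 4.7880%.
WACC = 0.6155 × 17.8000% + 0.0770 × 5.4388% + 0.3075 × 4.7880% = 12.8475%.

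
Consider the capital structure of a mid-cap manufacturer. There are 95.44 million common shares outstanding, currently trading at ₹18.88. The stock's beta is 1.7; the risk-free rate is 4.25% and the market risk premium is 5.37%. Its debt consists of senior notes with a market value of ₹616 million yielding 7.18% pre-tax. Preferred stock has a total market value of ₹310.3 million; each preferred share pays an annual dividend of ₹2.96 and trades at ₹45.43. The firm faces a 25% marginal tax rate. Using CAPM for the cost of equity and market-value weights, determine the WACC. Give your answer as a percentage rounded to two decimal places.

10.79%

Cost of equity via CAPM: Re = 4.25% + 1.7 × 5.37% = 13.3790%.
Cost of preferred: Rp = 2.96 / 45.43 = 6.5155%.
Market value of equity E = 18.88 × 95.44m = 1801.9072m.
Total capital V = 1801.9072 + 310.3 + 616 = 2728.2072.
Equity: weight = 1801.9072/2728.2072 = 0.6605; cost = 13.379%.
Preferred: weight = 310.3/2728.2072 = 0.1137; cost = 6.5155%.
Senior notes: weight = 616/2728.2072 = 0.2258; after-tax cost = 7.18% × (1 − 25%) = 5.3850%.
WACC = 0.6605 × 13.3790% + 0.1137 × 6.5155% + 0.2258 × 5.3850% = 10.7934%.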